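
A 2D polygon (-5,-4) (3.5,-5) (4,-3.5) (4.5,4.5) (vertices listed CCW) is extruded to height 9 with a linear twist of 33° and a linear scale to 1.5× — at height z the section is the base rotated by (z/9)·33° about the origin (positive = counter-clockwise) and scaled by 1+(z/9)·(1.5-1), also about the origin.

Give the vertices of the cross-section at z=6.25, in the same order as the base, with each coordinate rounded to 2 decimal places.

Cross-section at z=6.25: (-4.11,-7.59) (6.97,-4.37) (6.80,-2.24) (3.22,7.94)

t = z/height = 6.25/9 = 0.694444
s = 1 + (scale-1)·z/height = 1 + (1.5-1)·6.25/9 = 1.347222
θ = twist·z/height = 33°·6.25/9 = 22.9167° = 0.399971 rad
cos θ = 0.921072, sin θ = 0.389392 (intermediates below are computed at full precision and shown rounded to 5 d.p.)
v1: (-5,-4) → rotate → (-3.04779,-5.63125) → ×s → (-4.10605,-7.58654) → (-4.11,-7.59)
v2: (3.5,-5) → rotate → (5.17071,-3.24249) → ×s → (6.96610,-4.36835) → (6.97,-4.37)
v3: (4,-3.5) → rotate → (5.04716,-1.66619) → ×s → (6.79965,-2.24472) → (6.80,-2.24)
v4: (4.5,4.5) → rotate → (2.39256,5.89709) → ×s → (3.22331,7.94469) → (3.22,7.94)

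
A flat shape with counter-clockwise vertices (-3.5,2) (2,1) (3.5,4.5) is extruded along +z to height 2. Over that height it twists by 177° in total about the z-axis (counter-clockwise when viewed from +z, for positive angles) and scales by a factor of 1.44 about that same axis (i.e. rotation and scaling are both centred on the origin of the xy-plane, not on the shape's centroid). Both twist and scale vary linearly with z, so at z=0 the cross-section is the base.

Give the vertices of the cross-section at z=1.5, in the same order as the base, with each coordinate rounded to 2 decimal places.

t = z/height = 1.5/2 = 0.75
s = 1 + (scale-1)·z/height = 1 + (1.44-1)·1.5/2 = 1.330000
θ = twist·z/height = 177°·1.5/2 = 132.7500° = 2.316925 rad
cos θ = -0.678801, sin θ = 0.734323 (intermediates below are computed at full precision and shown rounded to 5 d.p.)
v1: (-3.5,2) → rotate → (0.90716,-3.92773) → ×s → (1.20652,-5.22388) → (1.21,-5.22)
v2: (2,1) → rotate → (-2.09192,0.78984) → ×s → (-2.78226,1.05049) → (-2.78,1.05)
v3: (3.5,4.5) → rotate → (-5.68025,-0.48447) → ×s → (-7.55474,-0.64435) → (-7.55,-0.64)

Cross-section at z=1.5: (1.21,-5.22) (-2.78,1.05) (-7.55,-0.64)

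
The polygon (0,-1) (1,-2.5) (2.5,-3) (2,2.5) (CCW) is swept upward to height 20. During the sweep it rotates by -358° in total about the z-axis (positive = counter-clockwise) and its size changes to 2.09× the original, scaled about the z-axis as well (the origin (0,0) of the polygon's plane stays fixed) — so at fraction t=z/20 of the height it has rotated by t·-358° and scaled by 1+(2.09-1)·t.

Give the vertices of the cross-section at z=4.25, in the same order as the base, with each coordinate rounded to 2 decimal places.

t = z/height = 4.25/20 = 0.2125
s = 1 + (scale-1)·z/height = 1 + (2.09-1)·4.25/20 = 1.231625
θ = twist·z/height = -358°·4.25/20 = -76.0750° = -1.327759 rad
cos θ = 0.240652, sin θ = -0.970612 (intermediates below are computed at full precision and shown rounded to 5 d.p.)
v1: (0,-1) → rotate → (-0.97061,-0.24065) → ×s → (-1.19543,-0.29639) → (-1.20,-0.30)
v2: (1,-2.5) → rotate → (-2.18588,-1.57224) → ×s → (-2.69218,-1.93641) → (-2.69,-1.94)
v3: (2.5,-3) → rotate → (-2.31021,-3.14848) → ×s → (-2.84531,-3.87775) → (-2.85,-3.88)
v4: (2,2.5) → rotate → (2.90783,-1.33959) → ×s → (3.58136,-1.64988) → (3.58,-1.65)

Cross-section at z=4.25: (-1.20,-0.30) (-2.69,-1.94) (-2.85,-3.88) (3.58,-1.65)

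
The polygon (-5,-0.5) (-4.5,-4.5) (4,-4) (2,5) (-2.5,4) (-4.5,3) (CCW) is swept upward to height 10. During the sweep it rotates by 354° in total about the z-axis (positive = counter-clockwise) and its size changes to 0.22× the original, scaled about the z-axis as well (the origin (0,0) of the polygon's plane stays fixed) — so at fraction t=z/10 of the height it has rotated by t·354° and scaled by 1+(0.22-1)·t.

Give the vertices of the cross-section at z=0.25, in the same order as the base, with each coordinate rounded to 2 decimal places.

Cross-section at z=0.25: (-4.77,-1.24) (-3.68,-5.04) (4.48,-3.27) (1.18,5.15) (-3.03,3.50) (-4.81,2.23)

t = z/height = 0.25/10 = 0.025
s = 1 + (scale-1)·z/height = 1 + (0.22-1)·0.25/10 = 0.980500
θ = twist·z/height = 354°·0.25/10 = 8.8500° = 0.154462 rad
cos θ = 0.988094, sin θ = 0.153848 (intermediates below are computed at full precision and shown rounded to 5 d.p.)
v1: (-5,-0.5) → rotate → (-4.86355,-1.26329) → ×s → (-4.76871,-1.23865) → (-4.77,-1.24)
v2: (-4.5,-4.5) → rotate → (-3.75411,-5.13874) → ×s → (-3.68090,-5.03854) → (-3.68,-5.04)
v3: (4,-4) → rotate → (4.56777,-3.33699) → ×s → (4.47870,-3.27191) → (4.48,-3.27)
v4: (2,5) → rotate → (1.20695,5.24817) → ×s → (1.18341,5.14583) → (1.18,5.15)
v5: (-2.5,4) → rotate → (-3.08563,3.56776) → ×s → (-3.02546,3.49819) → (-3.03,3.50)
v6: (-4.5,3) → rotate → (-4.90797,2.27197) → ×s → (-4.81226,2.22766) → (-4.81,2.23)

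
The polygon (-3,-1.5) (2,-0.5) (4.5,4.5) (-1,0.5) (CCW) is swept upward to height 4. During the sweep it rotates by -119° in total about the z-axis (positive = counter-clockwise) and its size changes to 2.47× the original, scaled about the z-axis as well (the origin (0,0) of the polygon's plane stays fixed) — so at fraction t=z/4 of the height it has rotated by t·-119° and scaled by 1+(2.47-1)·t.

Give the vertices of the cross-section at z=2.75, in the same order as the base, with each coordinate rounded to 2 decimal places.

Cross-section at z=2.75: (-3.84,5.54) (-0.42,-4.12) (10.24,-7.67) (0.71,2.13)

t = z/height = 2.75/4 = 0.6875
s = 1 + (scale-1)·z/height = 1 + (2.47-1)·2.75/4 = 2.010625
θ = twist·z/height = -119°·2.75/4 = -81.8125° = -1.427897 rad
cos θ = 0.142413, sin θ = -0.989807 (intermediates below are computed at full precision and shown rounded to 5 d.p.)
v1: (-3,-1.5) → rotate → (-1.91195,2.75580) → ×s → (-3.84421,5.54089) → (-3.84,5.54)
v2: (2,-0.5) → rotate → (-0.21008,-2.05082) → ×s → (-0.42239,-4.12343) → (-0.42,-4.12)
v3: (4.5,4.5) → rotate → (5.09499,-3.81327) → ×s → (10.24412,-7.66707) → (10.24,-7.67)
v4: (-1,0.5) → rotate → (0.35249,1.06101) → ×s → (0.70873,2.13330) → (0.71,2.13)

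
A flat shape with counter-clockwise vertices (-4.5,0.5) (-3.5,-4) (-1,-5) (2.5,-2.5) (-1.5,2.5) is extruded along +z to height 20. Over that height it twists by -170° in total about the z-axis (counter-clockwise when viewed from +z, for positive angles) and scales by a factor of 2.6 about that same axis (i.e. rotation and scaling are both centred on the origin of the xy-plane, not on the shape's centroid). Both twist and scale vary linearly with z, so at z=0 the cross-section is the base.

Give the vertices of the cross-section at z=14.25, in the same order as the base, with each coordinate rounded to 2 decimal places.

Cross-section at z=14.25: (5.89,7.69) (-3.46,10.84) (-8.05,7.36) (-7.35,-1.81) (6.24,-0.02)

t = z/height = 14.25/20 = 0.7125
s = 1 + (scale-1)·z/height = 1 + (2.6-1)·14.25/20 = 2.140000
θ = twist·z/height = -170°·14.25/20 = -121.1250° = -2.114030 rad
cos θ = -0.516907, sin θ = -0.856042 (intermediates below are computed at full precision and shown rounded to 5 d.p.)
v1: (-4.5,0.5) → rotate → (2.75410,3.59373) → ×s → (5.89378,7.69059) → (5.89,7.69)
v2: (-3.5,-4) → rotate → (-1.61499,5.06377) → ×s → (-3.45608,10.83647) → (-3.46,10.84)
v3: (-1,-5) → rotate → (-3.76330,3.44058) → ×s → (-8.05346,7.36283) → (-8.05,7.36)
v4: (2.5,-2.5) → rotate → (-3.43237,-0.84784) → ×s → (-7.34527,-1.81437) → (-7.35,-1.81)
v5: (-1.5,2.5) → rotate → (2.91546,-0.00820) → ×s → (6.23909,-0.01756) → (6.24,-0.02)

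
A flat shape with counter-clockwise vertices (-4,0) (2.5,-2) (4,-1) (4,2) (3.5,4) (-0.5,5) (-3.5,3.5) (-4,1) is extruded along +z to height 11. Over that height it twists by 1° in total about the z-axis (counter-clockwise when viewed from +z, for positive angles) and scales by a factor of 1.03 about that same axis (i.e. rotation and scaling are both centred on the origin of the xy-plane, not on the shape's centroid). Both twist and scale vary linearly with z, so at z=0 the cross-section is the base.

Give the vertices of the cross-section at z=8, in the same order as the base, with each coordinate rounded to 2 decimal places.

Cross-section at z=8: (-4.09,-0.05) (2.58,-2.01) (4.10,-0.97) (4.06,2.10) (3.52,4.13) (-0.58,5.10) (-3.62,3.53) (-4.10,0.97)

t = z/height = 8/11 = 0.727273
s = 1 + (scale-1)·z/height = 1 + (1.03-1)·8/11 = 1.021818
θ = twist·z/height = 1°·8/11 = 0.7273° = 0.012693 rad
cos θ = 0.999919, sin θ = 0.012693 (intermediates below are computed at full precision and shown rounded to 5 d.p.)
v1: (-4,0) → rotate → (-3.99968,-0.05077) → ×s → (-4.08694,-0.05188) → (-4.09,-0.05)
v2: (2.5,-2) → rotate → (2.52518,-1.96811) → ×s → (2.58028,-2.01105) → (2.58,-2.01)
v3: (4,-1) → rotate → (4.01237,-0.94915) → ×s → (4.09991,-0.96986) → (4.10,-0.97)
v4: (4,2) → rotate → (3.97429,2.05061) → ×s → (4.06100,2.09535) → (4.06,2.10)
v5: (3.5,4) → rotate → (3.44895,4.04410) → ×s → (3.52420,4.13234) → (3.52,4.13)
v6: (-0.5,5) → rotate → (-0.56342,4.99325) → ×s → (-0.57572,5.10219) → (-0.58,5.10)
v7: (-3.5,3.5) → rotate → (-3.54414,3.45529) → ×s → (-3.62147,3.53068) → (-3.62,3.53)
v8: (-4,1) → rotate → (-4.01237,0.94915) → ×s → (-4.09991,0.96986) → (-4.10,0.97)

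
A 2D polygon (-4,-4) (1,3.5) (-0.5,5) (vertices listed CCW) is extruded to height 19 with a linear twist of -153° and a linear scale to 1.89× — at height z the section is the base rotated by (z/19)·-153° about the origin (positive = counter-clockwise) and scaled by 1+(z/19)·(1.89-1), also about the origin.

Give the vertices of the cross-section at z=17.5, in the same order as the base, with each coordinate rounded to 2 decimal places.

t = z/height = 17.5/19 = 0.921053
s = 1 + (scale-1)·z/height = 1 + (1.89-1)·17.5/19 = 1.819737
θ = twist·z/height = -153°·17.5/19 = -140.9211° = -2.459536 rad
cos θ = -0.776278, sin θ = -0.630391 (intermediates below are computed at full precision and shown rounded to 5 d.p.)
v1: (-4,-4) → rotate → (0.58355,5.62667) → ×s → (1.06191,10.23907) → (1.06,10.24)
v2: (1,3.5) → rotate → (1.43009,-3.34736) → ×s → (2.60239,-6.09132) → (2.60,-6.09)
v3: (-0.5,5) → rotate → (3.54009,-3.56620) → ×s → (6.44204,-6.48954) → (6.44,-6.49)

Cross-section at z=17.5: (1.06,10.24) (2.60,-6.09) (6.44,-6.49)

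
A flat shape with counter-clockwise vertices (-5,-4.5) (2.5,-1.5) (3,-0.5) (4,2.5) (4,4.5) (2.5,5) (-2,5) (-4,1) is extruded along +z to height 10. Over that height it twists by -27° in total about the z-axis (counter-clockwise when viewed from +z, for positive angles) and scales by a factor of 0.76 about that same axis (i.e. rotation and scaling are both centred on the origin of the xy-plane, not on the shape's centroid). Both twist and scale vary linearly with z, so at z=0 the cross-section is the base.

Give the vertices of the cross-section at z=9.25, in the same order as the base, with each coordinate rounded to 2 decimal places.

Cross-section at z=9.25: (-5.00,-1.53) (1.27,-1.88) (1.95,-1.34) (3.64,0.45) (4.30,1.86) (3.41,2.71) (0.23,4.18) (-2.49,2.02)

t = z/height = 9.25/10 = 0.925
s = 1 + (scale-1)·z/height = 1 + (0.76-1)·9.25/10 = 0.778000
θ = twist·z/height = -27°·9.25/10 = -24.9750° = -0.435896 rad
cos θ = 0.906492, sin θ = -0.422223 (intermediates below are computed at full precision and shown rounded to 5 d.p.)
v1: (-5,-4.5) → rotate → (-6.43246,-1.96810) → ×s → (-5.00446,-1.53118) → (-5.00,-1.53)
v2: (2.5,-1.5) → rotate → (1.63290,-2.41530) → ×s → (1.27039,-1.87910) → (1.27,-1.88)
v3: (3,-0.5) → rotate → (2.50836,-1.71991) → ×s → (1.95151,-1.33809) → (1.95,-1.34)
v4: (4,2.5) → rotate → (4.68153,0.57734) → ×s → (3.64223,0.44917) → (3.64,0.45)
v5: (4,4.5) → rotate → (5.52597,2.39032) → ×s → (4.29921,1.85967) → (4.30,1.86)
v6: (2.5,5) → rotate → (4.37734,3.47690) → ×s → (3.40557,2.70503) → (3.41,2.71)
v7: (-2,5) → rotate → (0.29813,5.37691) → ×s → (0.23194,4.18323) → (0.23,4.18)
v8: (-4,1) → rotate → (-3.20375,2.59538) → ×s → (-2.49251,2.01921) → (-2.49,2.02)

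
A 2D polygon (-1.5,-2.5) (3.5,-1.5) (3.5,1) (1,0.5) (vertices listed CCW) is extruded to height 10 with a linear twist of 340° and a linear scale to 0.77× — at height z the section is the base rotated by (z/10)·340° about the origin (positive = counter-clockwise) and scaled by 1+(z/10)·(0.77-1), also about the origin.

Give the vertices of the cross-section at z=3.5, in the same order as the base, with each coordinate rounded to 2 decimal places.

t = z/height = 3.5/10 = 0.35
s = 1 + (scale-1)·z/height = 1 + (0.77-1)·3.5/10 = 0.919500
θ = twist·z/height = 340°·3.5/10 = 119.0000° = 2.076942 rad
cos θ = -0.484810, sin θ = 0.874620 (intermediates below are computed at full precision and shown rounded to 5 d.p.)
v1: (-1.5,-2.5) → rotate → (2.91376,-0.09991) → ×s → (2.67921,-0.09186) → (2.68,-0.09)
v2: (3.5,-1.5) → rotate → (-0.38490,3.78838) → ×s → (-0.35392,3.48342) → (-0.35,3.48)
v3: (3.5,1) → rotate → (-2.57145,2.57636) → ×s → (-2.36445,2.36896) → (-2.36,2.37)
v4: (1,0.5) → rotate → (-0.92212,0.63221) → ×s → (-0.84789,0.58132) → (-0.85,0.58)

Cross-section at z=3.5: (2.68,-0.09) (-0.35,3.48) (-2.36,2.37) (-0.85,0.58)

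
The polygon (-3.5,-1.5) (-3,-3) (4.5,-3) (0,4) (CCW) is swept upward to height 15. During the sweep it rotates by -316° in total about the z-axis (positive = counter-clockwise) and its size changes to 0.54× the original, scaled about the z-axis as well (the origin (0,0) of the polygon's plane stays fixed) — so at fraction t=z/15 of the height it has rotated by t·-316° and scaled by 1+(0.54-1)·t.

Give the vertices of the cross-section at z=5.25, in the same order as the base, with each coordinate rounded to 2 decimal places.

Cross-section at z=5.25: (-0.14,3.19) (-1.47,3.24) (-3.68,-2.65) (3.14,-1.18)

t = z/height = 5.25/15 = 0.35
s = 1 + (scale-1)·z/height = 1 + (0.54-1)·5.25/15 = 0.839000
θ = twist·z/height = -316°·5.25/15 = -110.6000° = -1.930334 rad
cos θ = -0.351842, sin θ = -0.936060 (intermediates below are computed at full precision and shown rounded to 5 d.p.)
v1: (-3.5,-1.5) → rotate → (-0.17264,3.80397) → ×s → (-0.14485,3.19153) → (-0.14,3.19)
v2: (-3,-3) → rotate → (-1.75265,3.86370) → ×s → (-1.47048,3.24165) → (-1.47,3.24)
v3: (4.5,-3) → rotate → (-4.39147,-3.15674) → ×s → (-3.68444,-2.64851) → (-3.68,-2.65)
v4: (0,4) → rotate → (3.74424,-1.40737) → ×s → (3.14142,-1.18078) → (3.14,-1.18)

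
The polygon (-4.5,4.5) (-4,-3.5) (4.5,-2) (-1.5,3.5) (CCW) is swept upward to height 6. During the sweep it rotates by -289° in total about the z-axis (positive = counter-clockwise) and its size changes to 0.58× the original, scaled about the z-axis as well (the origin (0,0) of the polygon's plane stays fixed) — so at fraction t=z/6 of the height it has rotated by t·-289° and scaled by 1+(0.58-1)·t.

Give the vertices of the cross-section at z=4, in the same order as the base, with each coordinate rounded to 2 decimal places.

Cross-section at z=4: (2.45,-3.87) (3.36,1.83) (-2.85,2.12) (0.50,-2.70)

t = z/height = 4/6 = 0.666667
s = 1 + (scale-1)·z/height = 1 + (0.58-1)·4/6 = 0.720000
θ = twist·z/height = -289°·4/6 = -192.6667° = -3.362668 rad
cos θ = -0.975662, sin θ = 0.219279 (intermediates below are computed at full precision and shown rounded to 5 d.p.)
v1: (-4.5,4.5) → rotate → (3.40373,-5.37723) → ×s → (2.45068,-3.87161) → (2.45,-3.87)
v2: (-4,-3.5) → rotate → (4.67012,2.53770) → ×s → (3.36249,1.82715) → (3.36,1.83)
v3: (4.5,-2) → rotate → (-3.95192,2.93808) → ×s → (-2.84538,2.11542) → (-2.85,2.12)
v4: (-1.5,3.5) → rotate → (0.69602,-3.74374) → ×s → (0.50113,-2.69549) → (0.50,-2.70)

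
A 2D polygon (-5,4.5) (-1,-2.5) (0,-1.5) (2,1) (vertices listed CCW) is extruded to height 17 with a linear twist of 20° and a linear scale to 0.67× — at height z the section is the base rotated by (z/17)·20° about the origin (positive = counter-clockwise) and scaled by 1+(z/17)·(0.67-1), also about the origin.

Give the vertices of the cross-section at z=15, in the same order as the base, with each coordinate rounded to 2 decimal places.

Cross-section at z=15: (-4.34,1.97) (-0.14,-1.90) (0.32,-1.01) (1.14,1.11)

t = z/height = 15/17 = 0.882353
s = 1 + (scale-1)·z/height = 1 + (0.67-1)·15/17 = 0.708824
θ = twist·z/height = 20°·15/17 = 17.6471° = 0.307999 rad
cos θ = 0.952942, sin θ = 0.303153 (intermediates below are computed at full precision and shown rounded to 5 d.p.)
v1: (-5,4.5) → rotate → (-6.12890,2.77248) → ×s → (-4.34431,1.96520) → (-4.34,1.97)
v2: (-1,-2.5) → rotate → (-0.19506,-2.68551) → ×s → (-0.13826,-1.90355) → (-0.14,-1.90)
v3: (0,-1.5) → rotate → (0.45473,-1.42941) → ×s → (0.32232,-1.01320) → (0.32,-1.01)
v4: (2,1) → rotate → (1.60273,1.55925) → ×s → (1.13605,1.10523) → (1.14,1.11)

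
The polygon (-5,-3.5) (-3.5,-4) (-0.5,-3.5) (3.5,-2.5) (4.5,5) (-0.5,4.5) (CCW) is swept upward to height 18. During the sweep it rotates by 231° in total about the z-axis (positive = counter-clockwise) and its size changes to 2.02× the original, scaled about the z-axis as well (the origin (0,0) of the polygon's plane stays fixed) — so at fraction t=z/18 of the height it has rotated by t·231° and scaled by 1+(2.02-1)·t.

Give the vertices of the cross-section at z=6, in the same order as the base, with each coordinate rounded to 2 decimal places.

t = z/height = 6/18 = 0.333333
s = 1 + (scale-1)·z/height = 1 + (2.02-1)·6/18 = 1.340000
θ = twist·z/height = 231°·6/18 = 77.0000° = 1.343904 rad
cos θ = 0.224951, sin θ = 0.974370 (intermediates below are computed at full precision and shown rounded to 5 d.p.)
v1: (-5,-3.5) → rotate → (2.28554,-5.65918) → ×s → (3.06262,-7.58330) → (3.06,-7.58)
v2: (-3.5,-4) → rotate → (3.11015,-4.31010) → ×s → (4.16760,-5.77553) → (4.17,-5.78)
v3: (-0.5,-3.5) → rotate → (3.29782,-1.27451) → ×s → (4.41908,-1.70785) → (4.42,-1.71)
v4: (3.5,-2.5) → rotate → (3.22325,2.84792) → ×s → (4.31916,3.81621) → (4.32,3.82)
v5: (4.5,5) → rotate → (-3.85957,5.50942) → ×s → (-5.17182,7.38262) → (-5.17,7.38)
v6: (-0.5,4.5) → rotate → (-4.49714,0.52509) → ×s → (-6.02617,0.70363) → (-6.03,0.70)

Cross-section at z=6: (3.06,-7.58) (4.17,-5.78) (4.42,-1.71) (4.32,3.82) (-5.17,7.38) (-6.03,0.70)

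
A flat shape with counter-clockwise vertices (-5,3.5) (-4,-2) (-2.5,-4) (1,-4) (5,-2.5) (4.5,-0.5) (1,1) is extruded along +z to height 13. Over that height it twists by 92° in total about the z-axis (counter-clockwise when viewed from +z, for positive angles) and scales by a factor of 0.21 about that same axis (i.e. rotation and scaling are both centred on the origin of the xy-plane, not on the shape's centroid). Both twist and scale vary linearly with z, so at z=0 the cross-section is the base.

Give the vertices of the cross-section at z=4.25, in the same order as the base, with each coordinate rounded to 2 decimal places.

Cross-section at z=4.25: (-4.51,0.39) (-1.82,-2.77) (-0.12,-3.50) (2.13,-2.20) (4.14,0.25) (3.07,1.35) (0.27,1.01)

t = z/height = 4.25/13 = 0.326923
s = 1 + (scale-1)·z/height = 1 + (0.21-1)·4.25/13 = 0.741731
θ = twist·z/height = 92°·4.25/13 = 30.0769° = 0.524941 rad
cos θ = 0.865353, sin θ = 0.501162 (intermediates below are computed at full precision and shown rounded to 5 d.p.)
v1: (-5,3.5) → rotate → (-6.08083,0.52293) → ×s → (-4.51034,0.38787) → (-4.51,0.39)
v2: (-4,-2) → rotate → (-2.45909,-3.73536) → ×s → (-1.82398,-2.77063) → (-1.82,-2.77)
v3: (-2.5,-4) → rotate → (-0.15873,-4.71432) → ×s → (-0.11774,-3.49676) → (-0.12,-3.50)
v4: (1,-4) → rotate → (2.87000,-2.96025) → ×s → (2.12877,-2.19571) → (2.13,-2.20)
v5: (5,-2.5) → rotate → (5.57967,0.34243) → ×s → (4.13861,0.25399) → (4.14,0.25)
v6: (4.5,-0.5) → rotate → (4.14467,1.82255) → ×s → (3.07423,1.35184) → (3.07,1.35)
v7: (1,1) → rotate → (0.36419,1.36652) → ×s → (0.27013,1.01359) → (0.27,1.01)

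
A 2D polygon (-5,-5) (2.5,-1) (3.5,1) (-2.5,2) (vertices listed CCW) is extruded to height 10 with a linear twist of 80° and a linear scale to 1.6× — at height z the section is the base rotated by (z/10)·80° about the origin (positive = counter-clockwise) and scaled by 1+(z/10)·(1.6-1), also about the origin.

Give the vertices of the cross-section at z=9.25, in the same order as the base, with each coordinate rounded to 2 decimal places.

Cross-section at z=9.25: (5.33,-9.62) (2.57,3.31) (0.01,5.66) (-4.06,-2.88)

t = z/height = 9.25/10 = 0.925
s = 1 + (scale-1)·z/height = 1 + (1.6-1)·9.25/10 = 1.555000
θ = twist·z/height = 80°·9.25/10 = 74.0000° = 1.291544 rad
cos θ = 0.275637, sin θ = 0.961262 (intermediates below are computed at full precision and shown rounded to 5 d.p.)
v1: (-5,-5) → rotate → (3.42812,-6.18450) → ×s → (5.33073,-9.61689) → (5.33,-9.62)
v2: (2.5,-1) → rotate → (1.65036,2.12752) → ×s → (2.56630,3.30829) → (2.57,3.31)
v3: (3.5,1) → rotate → (0.00347,3.64005) → ×s → (0.00539,5.66028) → (0.01,5.66)
v4: (-2.5,2) → rotate → (-2.61162,-1.85188) → ×s → (-4.06106,-2.87967) → (-4.06,-2.88)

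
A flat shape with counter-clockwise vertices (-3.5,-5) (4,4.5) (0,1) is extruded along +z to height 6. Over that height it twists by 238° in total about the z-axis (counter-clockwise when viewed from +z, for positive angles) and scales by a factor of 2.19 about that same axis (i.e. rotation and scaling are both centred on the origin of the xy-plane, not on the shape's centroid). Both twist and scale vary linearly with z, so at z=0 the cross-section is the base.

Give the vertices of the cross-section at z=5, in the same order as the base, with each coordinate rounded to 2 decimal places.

Cross-section at z=5: (3.48,11.65) (-4.74,-11.01) (0.63,-1.89)

t = z/height = 5/6 = 0.833333
s = 1 + (scale-1)·z/height = 1 + (2.19-1)·5/6 = 1.991667
θ = twist·z/height = 238°·5/6 = 198.3333° = 3.461570 rad
cos θ = -0.949243, sin θ = -0.314545 (intermediates below are computed at full precision and shown rounded to 5 d.p.)
v1: (-3.5,-5) → rotate → (1.74963,5.84712) → ×s → (3.48467,11.64551) → (3.48,11.65)
v2: (4,4.5) → rotate → (-2.38152,-5.52977) → ×s → (-4.74319,-11.01346) → (-4.74,-11.01)
v3: (0,1) → rotate → (0.31454,-0.94924) → ×s → (0.62647,-1.89057) → (0.63,-1.89)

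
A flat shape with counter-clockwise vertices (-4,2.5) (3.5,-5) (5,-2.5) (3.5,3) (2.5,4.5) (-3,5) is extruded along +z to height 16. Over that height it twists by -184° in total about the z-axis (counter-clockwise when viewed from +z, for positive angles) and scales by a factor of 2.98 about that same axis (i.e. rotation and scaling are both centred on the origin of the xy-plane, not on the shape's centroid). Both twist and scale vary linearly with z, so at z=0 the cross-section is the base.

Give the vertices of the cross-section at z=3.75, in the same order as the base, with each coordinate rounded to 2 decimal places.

t = z/height = 3.75/16 = 0.234375
s = 1 + (scale-1)·z/height = 1 + (2.98-1)·3.75/16 = 1.464063
θ = twist·z/height = -184°·3.75/16 = -43.1250° = -0.752673 rad
cos θ = 0.729864, sin θ = -0.683592 (intermediates below are computed at full precision and shown rounded to 5 d.p.)
v1: (-4,2.5) → rotate → (-1.21048,4.55903) → ×s → (-1.77221,6.67470) → (-1.77,6.67)
v2: (3.5,-5) → rotate → (-0.86344,-6.04189) → ×s → (-1.26413,-8.84571) → (-1.26,-8.85)
v3: (5,-2.5) → rotate → (1.94034,-5.24262) → ×s → (2.84078,-7.67553) → (2.84,-7.68)
v4: (3.5,3) → rotate → (4.60530,-0.20298) → ×s → (6.74245,-0.29718) → (6.74,-0.30)
v5: (2.5,4.5) → rotate → (4.90083,1.57541) → ×s → (7.17511,2.30650) → (7.18,2.31)
v6: (-3,5) → rotate → (1.22837,5.70010) → ×s → (1.79841,8.34530) → (1.80,8.35)

Cross-section at z=3.75: (-1.77,6.67) (-1.26,-8.85) (2.84,-7.68) (6.74,-0.30) (7.18,2.31) (1.80,8.35)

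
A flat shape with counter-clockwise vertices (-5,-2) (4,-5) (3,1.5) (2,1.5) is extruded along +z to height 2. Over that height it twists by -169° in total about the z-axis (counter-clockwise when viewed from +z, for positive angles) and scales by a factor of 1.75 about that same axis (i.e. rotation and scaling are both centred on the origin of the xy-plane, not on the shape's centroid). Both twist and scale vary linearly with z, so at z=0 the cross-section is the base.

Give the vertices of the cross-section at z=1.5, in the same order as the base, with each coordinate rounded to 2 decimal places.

t = z/height = 1.5/2 = 0.75
s = 1 + (scale-1)·z/height = 1 + (1.75-1)·1.5/2 = 1.562500
θ = twist·z/height = -169°·1.5/2 = -126.7500° = -2.212205 rad
cos θ = -0.598325, sin θ = -0.801254 (intermediates below are computed at full precision and shown rounded to 5 d.p.)
v1: (-5,-2) → rotate → (1.38912,5.20292) → ×s → (2.17049,8.12956) → (2.17,8.13)
v2: (4,-5) → rotate → (-6.39957,-0.21339) → ×s → (-9.99932,-0.33343) → (-10.00,-0.33)
v3: (3,1.5) → rotate → (-0.59309,-3.30125) → ×s → (-0.92671,-5.15820) → (-0.93,-5.16)
v4: (2,1.5) → rotate → (0.00523,-2.49999) → ×s → (0.00817,-3.90624) → (0.01,-3.91)

Cross-section at z=1.5: (2.17,8.13) (-10.00,-0.33) (-0.93,-5.16) (0.01,-3.91)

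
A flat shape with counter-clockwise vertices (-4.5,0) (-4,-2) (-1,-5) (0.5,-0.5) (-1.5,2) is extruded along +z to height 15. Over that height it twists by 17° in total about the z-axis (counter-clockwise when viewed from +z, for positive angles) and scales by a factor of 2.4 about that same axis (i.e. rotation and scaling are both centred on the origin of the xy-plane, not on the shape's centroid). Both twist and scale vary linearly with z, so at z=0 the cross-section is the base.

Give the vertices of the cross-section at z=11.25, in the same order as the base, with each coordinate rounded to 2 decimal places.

Cross-section at z=11.25: (-9.00,-2.04) (-7.09,-5.81) (0.26,-10.45) (1.23,-0.77) (-3.90,3.32)

t = z/height = 11.25/15 = 0.75
s = 1 + (scale-1)·z/height = 1 + (2.4-1)·11.25/15 = 2.050000
θ = twist·z/height = 17°·11.25/15 = 12.7500° = 0.222529 rad
cos θ = 0.975342, sin θ = 0.220697 (intermediates below are computed at full precision and shown rounded to 5 d.p.)
v1: (-4.5,0) → rotate → (-4.38904,-0.99314) → ×s → (-8.99753,-2.03593) → (-9.00,-2.04)
v2: (-4,-2) → rotate → (-3.45997,-2.83347) → ×s → (-7.09295,-5.80862) → (-7.09,-5.81)
v3: (-1,-5) → rotate → (0.12814,-5.09741) → ×s → (0.26270,-10.44969) → (0.26,-10.45)
v4: (0.5,-0.5) → rotate → (0.59802,-0.37732) → ×s → (1.22594,-0.77351) → (1.23,-0.77)
v5: (-1.5,2) → rotate → (-1.90441,1.61964) → ×s → (-3.90404,3.32026) → (-3.90,3.32)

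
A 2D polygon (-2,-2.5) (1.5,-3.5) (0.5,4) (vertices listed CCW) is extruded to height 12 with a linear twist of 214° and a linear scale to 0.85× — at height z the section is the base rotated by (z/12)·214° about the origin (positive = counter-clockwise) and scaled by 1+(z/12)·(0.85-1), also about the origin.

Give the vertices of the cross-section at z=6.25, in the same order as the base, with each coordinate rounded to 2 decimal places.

t = z/height = 6.25/12 = 0.520833
s = 1 + (scale-1)·z/height = 1 + (0.85-1)·6.25/12 = 0.921875
θ = twist·z/height = 214°·6.25/12 = 111.4583° = 1.945315 rad
cos θ = -0.365825, sin θ = 0.930684 (intermediates below are computed at full precision and shown rounded to 5 d.p.)
v1: (-2,-2.5) → rotate → (3.05836,-0.94681) → ×s → (2.81942,-0.87284) → (2.82,-0.87)
v2: (1.5,-3.5) → rotate → (2.70866,2.67641) → ×s → (2.49704,2.46732) → (2.50,2.47)
v3: (0.5,4) → rotate → (-3.90565,-0.99796) → ×s → (-3.60052,-0.91999) → (-3.60,-0.92)

Cross-section at z=6.25: (2.82,-0.87) (2.50,2.47) (-3.60,-0.92)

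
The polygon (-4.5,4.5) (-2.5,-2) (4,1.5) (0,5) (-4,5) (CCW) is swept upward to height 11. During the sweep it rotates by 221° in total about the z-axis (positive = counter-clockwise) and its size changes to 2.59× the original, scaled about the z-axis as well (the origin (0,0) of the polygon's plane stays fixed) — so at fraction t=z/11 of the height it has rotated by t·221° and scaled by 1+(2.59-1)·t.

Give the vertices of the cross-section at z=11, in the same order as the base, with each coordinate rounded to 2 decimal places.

t = z/height = 11/11 = 1
s = 1 + (scale-1)·z/height = 1 + (2.59-1)·11/11 = 2.590000
θ = twist·z/height = 221°·11/11 = 221.0000° = 3.857178 rad
cos θ = -0.754710, sin θ = -0.656059 (intermediates below are computed at full precision and shown rounded to 5 d.p.)
v1: (-4.5,4.5) → rotate → (6.34846,-0.44393) → ×s → (16.44251,-1.14977) → (16.44,-1.15)
v2: (-2.5,-2) → rotate → (0.57466,3.14957) → ×s → (1.48836,8.15738) → (1.49,8.16)
v3: (4,1.5) → rotate → (-2.03475,-3.75630) → ×s → (-5.27000,-9.72882) → (-5.27,-9.73)
v4: (0,5) → rotate → (3.28030,-3.77355) → ×s → (8.49596,-9.77349) → (8.50,-9.77)
v5: (-4,5) → rotate → (6.29913,-1.14931) → ×s → (16.31476,-2.97672) → (16.31,-2.98)

Cross-section at z=11: (16.44,-1.15) (1.49,8.16) (-5.27,-9.73) (8.50,-9.77) (16.31,-2.98)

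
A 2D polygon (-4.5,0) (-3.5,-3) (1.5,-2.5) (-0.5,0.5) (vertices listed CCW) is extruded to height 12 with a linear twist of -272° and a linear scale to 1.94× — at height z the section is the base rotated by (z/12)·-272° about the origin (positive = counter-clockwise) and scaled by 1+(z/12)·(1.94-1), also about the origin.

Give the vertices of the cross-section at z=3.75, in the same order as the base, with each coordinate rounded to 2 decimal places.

Cross-section at z=3.75: (-0.51,5.80) (-4.26,4.17) (-3.05,-2.22) (0.59,0.70)

t = z/height = 3.75/12 = 0.3125
s = 1 + (scale-1)·z/height = 1 + (1.94-1)·3.75/12 = 1.293750
θ = twist·z/height = -272°·3.75/12 = -85.0000° = -1.483530 rad
cos θ = 0.087156, sin θ = -0.996195 (intermediates below are computed at full precision and shown rounded to 5 d.p.)
v1: (-4.5,0) → rotate → (-0.39220,4.48288) → ×s → (-0.50741,5.79972) → (-0.51,5.80)
v2: (-3.5,-3) → rotate → (-3.29363,3.22521) → ×s → (-4.26113,4.17262) → (-4.26,4.17)
v3: (1.5,-2.5) → rotate → (-2.35975,-1.71218) → ×s → (-3.05293,-2.21513) → (-3.05,-2.22)
v4: (-0.5,0.5) → rotate → (0.45452,0.54168) → ×s → (0.58803,0.70079) → (0.59,0.70)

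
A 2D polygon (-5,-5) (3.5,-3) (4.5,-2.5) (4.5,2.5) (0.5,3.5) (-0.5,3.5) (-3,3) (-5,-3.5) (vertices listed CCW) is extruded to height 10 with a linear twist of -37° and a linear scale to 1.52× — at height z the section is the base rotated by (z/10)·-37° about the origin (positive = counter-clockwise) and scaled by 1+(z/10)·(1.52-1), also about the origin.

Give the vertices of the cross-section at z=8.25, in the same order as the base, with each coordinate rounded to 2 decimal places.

Cross-section at z=8.25: (-9.78,-2.53) (2.13,-6.23) (3.72,-6.34) (7.35,-0.19) (3.16,3.95) (1.92,4.67) (-1.52,5.87) (-8.70,-0.68)

t = z/height = 8.25/10 = 0.825
s = 1 + (scale-1)·z/height = 1 + (1.52-1)·8.25/10 = 1.429000
θ = twist·z/height = -37°·8.25/10 = -30.5250° = -0.532762 rad
cos θ = 0.861408, sin θ = -0.507914 (intermediates below are computed at full precision and shown rounded to 5 d.p.)
v1: (-5,-5) → rotate → (-6.84661,-1.76747) → ×s → (-9.78380,-2.52571) → (-9.78,-2.53)
v2: (3.5,-3) → rotate → (1.49118,-4.36192) → ×s → (2.13090,-6.23319) → (2.13,-6.23)
v3: (4.5,-2.5) → rotate → (2.60655,-4.43913) → ×s → (3.72476,-6.34352) → (3.72,-6.34)
v4: (4.5,2.5) → rotate → (5.14612,-0.13210) → ×s → (7.35381,-0.18876) → (7.35,-0.19)
v5: (0.5,3.5) → rotate → (2.20840,2.76097) → ×s → (3.15581,3.94543) → (3.16,3.95)
v6: (-0.5,3.5) → rotate → (1.34700,3.26888) → ×s → (1.92486,4.67123) → (1.92,4.67)
v7: (-3,3) → rotate → (-1.06048,4.10797) → ×s → (-1.51543,5.87028) → (-1.52,5.87)
v8: (-5,-3.5) → rotate → (-6.08474,-0.47536) → ×s → (-8.69509,-0.67928) → (-8.70,-0.68)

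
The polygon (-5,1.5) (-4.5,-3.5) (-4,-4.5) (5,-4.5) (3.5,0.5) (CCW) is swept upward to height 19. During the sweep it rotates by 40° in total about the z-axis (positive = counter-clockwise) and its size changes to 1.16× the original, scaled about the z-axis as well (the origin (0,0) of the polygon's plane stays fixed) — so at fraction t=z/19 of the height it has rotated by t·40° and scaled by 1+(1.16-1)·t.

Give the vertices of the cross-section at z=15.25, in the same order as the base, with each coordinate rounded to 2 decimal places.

t = z/height = 15.25/19 = 0.802632
s = 1 + (scale-1)·z/height = 1 + (1.16-1)·15.25/19 = 1.128421
θ = twist·z/height = 40°·15.25/19 = 32.1053° = 0.560343 rad
cos θ = 0.847073, sin θ = 0.531476 (intermediates below are computed at full precision and shown rounded to 5 d.p.)
v1: (-5,1.5) → rotate → (-5.03258,-1.38677) → ×s → (-5.67887,-1.56486) → (-5.68,-1.56)
v2: (-4.5,-3.5) → rotate → (-1.95166,-5.35640) → ×s → (-2.20230,-6.04427) → (-2.20,-6.04)
v3: (-4,-4.5) → rotate → (-0.99665,-5.93773) → ×s → (-1.12464,-6.70026) → (-1.12,-6.70)
v4: (5,-4.5) → rotate → (6.62701,-1.15445) → ×s → (7.47806,-1.30270) → (7.48,-1.30)
v5: (3.5,0.5) → rotate → (2.69902,2.28370) → ×s → (3.04563,2.57698) → (3.05,2.58)

Cross-section at z=15.25: (-5.68,-1.56) (-2.20,-6.04) (-1.12,-6.70) (7.48,-1.30) (3.05,2.58)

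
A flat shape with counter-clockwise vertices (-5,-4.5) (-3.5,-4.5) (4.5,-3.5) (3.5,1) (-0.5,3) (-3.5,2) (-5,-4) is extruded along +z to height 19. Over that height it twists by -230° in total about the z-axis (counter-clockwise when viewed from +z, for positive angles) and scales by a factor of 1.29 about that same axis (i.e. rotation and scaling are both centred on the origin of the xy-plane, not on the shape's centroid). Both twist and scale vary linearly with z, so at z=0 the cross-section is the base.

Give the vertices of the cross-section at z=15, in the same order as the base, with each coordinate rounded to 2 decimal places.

Cross-section at z=15: (6.29,5.36) (4.45,5.41) (-5.41,4.45) (-4.33,-1.11) (0.51,-3.70) (4.23,-2.58) (6.28,4.74)

t = z/height = 15/19 = 0.789474
s = 1 + (scale-1)·z/height = 1 + (1.29-1)·15/19 = 1.228947
θ = twist·z/height = -230°·15/19 = -181.5789° = -3.169150 rad
cos θ = -0.999620, sin θ = 0.027554 (intermediates below are computed at full precision and shown rounded to 5 d.p.)
v1: (-5,-4.5) → rotate → (5.12210,4.36052) → ×s → (6.29479,5.35885) → (6.29,5.36)
v2: (-3.5,-4.5) → rotate → (3.62267,4.40185) → ×s → (4.45207,5.40964) → (4.45,5.41)
v3: (4.5,-3.5) → rotate → (-4.40185,3.62267) → ×s → (-5.40964,4.45207) → (-5.41,4.45)
v4: (3.5,1) → rotate → (-3.52623,-0.90318) → ×s → (-4.33355,-1.10996) → (-4.33,-1.11)
v5: (-0.5,3) → rotate → (0.41715,-3.01264) → ×s → (0.51265,-3.70237) → (0.51,-3.70)
v6: (-3.5,2) → rotate → (3.44356,-2.09568) → ×s → (4.23196,-2.57548) → (4.23,-2.58)
v7: (-5,-4) → rotate → (5.10832,3.86071) → ×s → (6.27786,4.74461) → (6.28,4.74)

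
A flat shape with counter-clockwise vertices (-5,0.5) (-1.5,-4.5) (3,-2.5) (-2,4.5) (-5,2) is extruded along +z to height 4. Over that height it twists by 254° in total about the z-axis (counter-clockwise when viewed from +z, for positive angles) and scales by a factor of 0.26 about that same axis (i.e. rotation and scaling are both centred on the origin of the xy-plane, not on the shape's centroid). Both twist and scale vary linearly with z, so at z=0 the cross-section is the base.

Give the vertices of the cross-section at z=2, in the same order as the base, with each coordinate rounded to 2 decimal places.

Cross-section at z=2: (1.64,-2.71) (2.83,0.95) (0.12,2.46) (-1.51,-2.71) (0.89,-3.27)

t = z/height = 2/4 = 0.5
s = 1 + (scale-1)·z/height = 1 + (0.26-1)·2/4 = 0.630000
θ = twist·z/height = 254°·2/4 = 127.0000° = 2.216568 rad
cos θ = -0.601815, sin θ = 0.798636 (intermediates below are computed at full precision and shown rounded to 5 d.p.)
v1: (-5,0.5) → rotate → (2.60976,-4.29409) → ×s → (1.64415,-2.70527) → (1.64,-2.71)
v2: (-1.5,-4.5) → rotate → (4.49658,1.51021) → ×s → (2.83285,0.95144) → (2.83,0.95)
v3: (3,-2.5) → rotate → (0.19114,3.90044) → ×s → (0.12042,2.45728) → (0.12,2.46)
v4: (-2,4.5) → rotate → (-2.39023,-4.30544) → ×s → (-1.50584,-2.71243) → (-1.51,-2.71)
v5: (-5,2) → rotate → (1.41180,-5.19681) → ×s → (0.88944,-3.27399) → (0.89,-3.27)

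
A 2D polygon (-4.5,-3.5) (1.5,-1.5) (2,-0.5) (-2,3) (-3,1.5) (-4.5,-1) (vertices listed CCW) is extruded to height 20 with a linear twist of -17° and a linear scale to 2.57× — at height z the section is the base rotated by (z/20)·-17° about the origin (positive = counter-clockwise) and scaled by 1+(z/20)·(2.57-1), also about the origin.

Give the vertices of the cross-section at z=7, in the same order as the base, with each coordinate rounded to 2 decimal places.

Cross-section at z=7: (-7.50,-4.67) (2.07,-2.55) (3.00,-1.09) (-2.60,4.94) (-4.38,2.79) (-7.10,-0.82)

t = z/height = 7/20 = 0.35
s = 1 + (scale-1)·z/height = 1 + (2.57-1)·7/20 = 1.549500
θ = twist·z/height = -17°·7/20 = -5.9500° = -0.103847 rad
cos θ = 0.994613, sin θ = -0.103661 (intermediates below are computed at full precision and shown rounded to 5 d.p.)
v1: (-4.5,-3.5) → rotate → (-4.83857,-3.01467) → ×s → (-7.49736,-4.67123) → (-7.50,-4.67)
v2: (1.5,-1.5) → rotate → (1.33643,-1.64741) → ×s → (2.07080,-2.55266) → (2.07,-2.55)
v3: (2,-0.5) → rotate → (1.93740,-0.70463) → ×s → (3.00199,-1.09182) → (3.00,-1.09)
v4: (-2,3) → rotate → (-1.67824,3.19116) → ×s → (-2.60044,4.94470) → (-2.60,4.94)
v5: (-3,1.5) → rotate → (-2.82835,1.80290) → ×s → (-4.38252,2.79359) → (-4.38,2.79)
v6: (-4.5,-1) → rotate → (-4.57942,-0.52814) → ×s → (-7.09581,-0.81835) → (-7.10,-0.82)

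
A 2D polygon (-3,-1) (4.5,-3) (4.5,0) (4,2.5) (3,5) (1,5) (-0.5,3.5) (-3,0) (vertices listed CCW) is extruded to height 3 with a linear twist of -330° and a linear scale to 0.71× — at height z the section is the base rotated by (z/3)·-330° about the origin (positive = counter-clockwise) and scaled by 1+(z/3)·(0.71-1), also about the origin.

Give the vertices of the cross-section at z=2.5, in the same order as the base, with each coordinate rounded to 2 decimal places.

t = z/height = 2.5/3 = 0.833333
s = 1 + (scale-1)·z/height = 1 + (0.71-1)·2.5/3 = 0.758333
θ = twist·z/height = -330°·2.5/3 = -275.0000° = -4.799655 rad
cos θ = 0.087156, sin θ = 0.996195 (intermediates below are computed at full precision and shown rounded to 5 d.p.)
v1: (-3,-1) → rotate → (0.73473,-3.07574) → ×s → (0.55717,-2.33244) → (0.56,-2.33)
v2: (4.5,-3) → rotate → (3.38078,4.22141) → ×s → (2.56376,3.20124) → (2.56,3.20)
v3: (4.5,0) → rotate → (0.39220,4.48288) → ×s → (0.29742,3.39951) → (0.30,3.40)
v4: (4,2.5) → rotate → (-2.14186,4.20267) → ×s → (-1.62425,3.18702) → (-1.62,3.19)
v5: (3,5) → rotate → (-4.71951,3.42436) → ×s → (-3.57896,2.59681) → (-3.58,2.60)
v6: (1,5) → rotate → (-4.89382,1.43197) → ×s → (-3.71115,1.08591) → (-3.71,1.09)
v7: (-0.5,3.5) → rotate → (-3.53026,-0.19305) → ×s → (-2.67711,-0.14640) → (-2.68,-0.15)
v8: (-3,0) → rotate → (-0.26147,-2.98858) → ×s → (-0.19828,-2.26634) → (-0.20,-2.27)

Cross-section at z=2.5: (0.56,-2.33) (2.56,3.20) (0.30,3.40) (-1.62,3.19) (-3.58,2.60) (-3.71,1.09) (-2.68,-0.15) (-0.20,-2.27)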